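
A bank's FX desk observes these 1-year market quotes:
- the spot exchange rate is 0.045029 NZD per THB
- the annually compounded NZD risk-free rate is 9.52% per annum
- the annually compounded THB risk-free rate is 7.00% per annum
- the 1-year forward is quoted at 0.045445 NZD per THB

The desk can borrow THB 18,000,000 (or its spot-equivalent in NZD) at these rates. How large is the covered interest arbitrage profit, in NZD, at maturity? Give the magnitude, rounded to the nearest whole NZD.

T = 1 year.
Route A — deposit THB, sell forward: 18,000,000 × 1.070000 × 0.045445 = NZD 875,270.70.
Route B — convert at spot, deposit NZD: 18,000,000 × 0.045029 × 1.095200 = NZD 887,683.69.
The quoted forward undervalues THB, so borrow THB, convert to NZD at spot, deposit the NZD at 9.52%, and buy THB forward at 0.045445 to cover the loan.
The gap between the two covered legs is NZD 12,413.

NZD 12,413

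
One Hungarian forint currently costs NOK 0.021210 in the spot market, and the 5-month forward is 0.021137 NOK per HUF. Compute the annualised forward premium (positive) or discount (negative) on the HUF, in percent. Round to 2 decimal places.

T = 5/12 years.
HUF trades forward at -0.34418% vs spot over the period.
Annualise by dividing by T: -0.0034418 / (5/12) = -0.008260 → -0.83%.

-0.83%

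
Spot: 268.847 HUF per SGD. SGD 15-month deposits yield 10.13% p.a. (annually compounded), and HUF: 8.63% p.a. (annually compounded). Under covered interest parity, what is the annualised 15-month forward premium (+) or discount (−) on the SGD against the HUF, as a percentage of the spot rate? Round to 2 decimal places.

T = 15/12 years.
CIP forward (HUF per SGD) = 268.847 × 1.1090145/1.1281895 = 264.277607.
Annualised premium = (F − S)/S × (1/T) = (264.277607 − 268.847)/268.847 ÷ (15/12) = -1.36%.

-1.36%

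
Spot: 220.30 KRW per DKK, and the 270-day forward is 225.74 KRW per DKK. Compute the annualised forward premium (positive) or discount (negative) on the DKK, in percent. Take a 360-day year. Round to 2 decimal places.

+3.29%

T = 270/360 years.
Period premium: (225.74 − 220.3)/220.3 = 0.0246936.
×(1/T) gives 3.29% p.a.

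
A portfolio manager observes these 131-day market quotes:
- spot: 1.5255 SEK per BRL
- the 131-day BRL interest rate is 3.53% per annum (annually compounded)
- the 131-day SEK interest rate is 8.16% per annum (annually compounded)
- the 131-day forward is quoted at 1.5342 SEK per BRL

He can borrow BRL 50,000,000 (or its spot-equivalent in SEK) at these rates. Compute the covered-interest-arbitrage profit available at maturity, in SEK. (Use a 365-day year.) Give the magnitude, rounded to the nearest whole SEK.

T = 131/365 years.
Route A — deposit BRL, sell forward: 50,000,000 × 1.0125286628 × 1.5342 = SEK 77,671,073.72.
Route B — convert at spot, deposit SEK: 50,000,000 × 1.5255 × 1.0285529898 = SEK 78,452,879.30.
The quoted forward undervalues BRL, so borrow BRL, convert to SEK at spot, deposit the SEK at 8.16%, and buy BRL forward at 1.5342 to cover the loan.
The gap between the two covered legs is SEK 781,806.

SEK 781,806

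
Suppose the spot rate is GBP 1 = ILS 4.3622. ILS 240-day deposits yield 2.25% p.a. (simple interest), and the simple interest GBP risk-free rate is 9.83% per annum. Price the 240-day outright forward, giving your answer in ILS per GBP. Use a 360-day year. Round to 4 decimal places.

T = 240/360 years.
ILS growth factor: 1 + 0.0225×240/360 = 1.015000.
GBP accumulates by 1 + 0.0983×240/360 = 1.0655333.
Forward (ILS per GBP) = 4.3622 × 1.015000 / 1.0655333 = 4.155321.

4.1553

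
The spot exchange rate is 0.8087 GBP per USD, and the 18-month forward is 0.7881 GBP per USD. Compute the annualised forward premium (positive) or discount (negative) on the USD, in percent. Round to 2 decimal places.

-1.70%

T = 18/12 years.
USD trades forward at -2.54730% vs spot over the period.
×(1/T) gives -1.70% p.a.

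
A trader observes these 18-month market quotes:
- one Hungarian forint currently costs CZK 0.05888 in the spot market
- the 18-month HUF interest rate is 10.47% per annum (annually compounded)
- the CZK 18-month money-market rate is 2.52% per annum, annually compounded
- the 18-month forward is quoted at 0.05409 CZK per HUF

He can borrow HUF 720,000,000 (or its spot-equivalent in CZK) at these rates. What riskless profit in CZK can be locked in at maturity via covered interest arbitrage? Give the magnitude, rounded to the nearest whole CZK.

T = 18/12 years.
Invest the HUF and cover forward: 720,000,000 × 1.161091728 × 0.05409 = CZK 45,218,485.13.
Convert at spot and invest in CZK: 720,000,000 × 0.05888 × 1.0380371491 = CZK 44,006,131.68.
The quoted forward overvalues HUF, so borrow CZK, buy HUF at spot, deposit the HUF at 10.47%, and sell the proceeds forward at 0.05409.
Arbitrage profit = |45,218,485.13 − 44,006,131.68| = CZK 1,212,353.

CZK 1,212,353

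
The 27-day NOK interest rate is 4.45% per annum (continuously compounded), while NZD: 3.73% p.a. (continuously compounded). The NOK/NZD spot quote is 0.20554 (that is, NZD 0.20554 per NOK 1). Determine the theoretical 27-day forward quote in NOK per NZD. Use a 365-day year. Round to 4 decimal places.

T = 27/365 years.
NZD accumulates by e^(0.0373×27/365) = 1.002763.
Growth of 1 NOK over T: e^(0.0445×27/365) = 1.0032972.
So F = 0.20554 × 1.002763 / 1.0032972 = 0.2054306 (NZD/NOK).
Invert for NOK per NZD: 1 / 0.2054306 = 4.8678.

4.8678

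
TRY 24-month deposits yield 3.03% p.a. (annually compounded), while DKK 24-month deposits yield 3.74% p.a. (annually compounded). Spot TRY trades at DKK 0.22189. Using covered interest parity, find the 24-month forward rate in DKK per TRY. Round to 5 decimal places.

T = 2 years.
Growth of 1 DKK over T: (1 + 0.0374)^2 = 1.0761988.
TRY accumulates by (1 + 0.0303)^2 = 1.0615181.
So F = 0.22189 × 1.0761988 / 1.0615181 = 0.2249587 (DKK/TRY).

0.22496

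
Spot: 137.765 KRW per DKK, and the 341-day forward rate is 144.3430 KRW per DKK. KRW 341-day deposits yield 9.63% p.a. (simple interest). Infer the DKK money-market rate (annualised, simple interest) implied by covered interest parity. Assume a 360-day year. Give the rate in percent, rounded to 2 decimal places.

T = 341/360 years.
F/S = 144.343/137.765 = 1.0477480 = (growth of KRW) / (growth of DKK).
The KRW side grows by 1 + 0.0963×341/360 = 1.0912175.
That pins the DKK growth at 1.0414885.
(1.0414885 − 1)/T = 0.043800, i.e. 4.38%.

4.38%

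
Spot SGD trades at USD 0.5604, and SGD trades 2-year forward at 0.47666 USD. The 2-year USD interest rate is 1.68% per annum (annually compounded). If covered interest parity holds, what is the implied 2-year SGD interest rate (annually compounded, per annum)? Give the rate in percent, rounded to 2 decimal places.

T = 2 years.
CIP gives F = S · g_USD/g_SGD, so g_USD/g_SGD = 0.47666/0.5604 = 0.8505710.
USD growth factor: (1 + 0.0168)^2 = 1.0338822.
So the SGD growth factor = 1.2155155.
Annualise: 1.2155155^(1/2) − 1 = 0.102504 = 10.25%.

10.25%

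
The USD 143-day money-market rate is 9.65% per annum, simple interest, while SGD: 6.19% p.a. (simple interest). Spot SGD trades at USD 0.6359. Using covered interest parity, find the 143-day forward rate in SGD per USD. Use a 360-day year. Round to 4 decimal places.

T = 143/360 years.
Growth of 1 USD over T: 1 + 0.0965×143/360 = 1.0383319.
SGD accumulates by 1 + 0.0619×143/360 = 1.0245881.
CIP: F = S · (grow USD)/(grow SGD) = 0.6359 × 1.0383319/1.0245881 = 0.6444299 USD per SGD.
Quoted the other way: 1/0.6444299 = 1.5518 SGD per USD.

1.5518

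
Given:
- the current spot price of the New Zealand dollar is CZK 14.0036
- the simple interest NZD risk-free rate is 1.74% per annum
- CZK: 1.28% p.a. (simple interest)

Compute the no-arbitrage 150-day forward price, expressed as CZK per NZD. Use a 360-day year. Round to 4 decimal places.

T = 150/360 years.
Growth of 1 CZK over T: 1 + 0.0128×150/360 = 1.00533333.
NZD growth factor: 1 + 0.0174×150/360 = 1.007250.
So F = 14.0036 × 1.00533333 / 1.007250 = 13.976953 (CZK/NZD).

13.9770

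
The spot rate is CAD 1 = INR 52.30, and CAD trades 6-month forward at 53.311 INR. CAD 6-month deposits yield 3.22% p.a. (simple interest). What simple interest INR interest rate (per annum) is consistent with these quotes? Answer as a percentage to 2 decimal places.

T = 6/12 years.
CIP gives F = S · g_INR/g_CAD, so g_INR/g_CAD = 53.311/52.3 = 1.0193308.
CAD growth factor: 1 + 0.0322×6/12 = 1.016100.
Hence g_INR = 1.035742.
r = (1.035742 − 1)/(6/12) = 0.071484 → 7.15%.

7.15%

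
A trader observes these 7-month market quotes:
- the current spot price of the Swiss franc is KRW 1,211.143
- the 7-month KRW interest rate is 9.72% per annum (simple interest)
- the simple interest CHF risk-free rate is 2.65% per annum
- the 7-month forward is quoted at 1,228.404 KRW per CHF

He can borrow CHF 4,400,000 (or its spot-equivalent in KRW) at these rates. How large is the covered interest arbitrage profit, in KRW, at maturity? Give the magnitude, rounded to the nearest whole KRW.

KRW 142,655,610

T = 7/12 years.
Keep in CHF, deliver into the forward: 4,400,000·1.015458333333·1228.404 = KRW 5,488,529,545.40.
Swap to KRW now, deposit: 4,400,000·1211.143·1.056700 = KRW 5,631,185,155.64.
The quoted forward undervalues CHF, so borrow CHF, convert to KRW at spot, deposit the KRW at 9.72%, and buy CHF forward at 1,228.404 to cover the loan.
The gap between the two covered legs is KRW 142,655,610.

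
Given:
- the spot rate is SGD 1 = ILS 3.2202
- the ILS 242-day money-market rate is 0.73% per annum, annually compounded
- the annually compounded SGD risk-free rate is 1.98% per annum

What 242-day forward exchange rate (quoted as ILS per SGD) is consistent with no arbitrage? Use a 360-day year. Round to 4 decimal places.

T = 242/360 years.
ILS growth factor: (1 + 0.0073)^(242/360) = 1.0049014.
Growth of 1 SGD over T: (1 + 0.0198)^(242/360) = 1.0132672.
So F = 3.2202 × 1.0049014 / 1.0132672 = 3.193613 (ILS/SGD).

3.1936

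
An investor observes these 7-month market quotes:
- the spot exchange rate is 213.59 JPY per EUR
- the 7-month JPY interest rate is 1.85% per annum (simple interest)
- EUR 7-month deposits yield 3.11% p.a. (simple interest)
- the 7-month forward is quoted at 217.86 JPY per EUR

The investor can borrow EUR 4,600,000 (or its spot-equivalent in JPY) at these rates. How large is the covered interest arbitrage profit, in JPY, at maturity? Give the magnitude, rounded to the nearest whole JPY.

T = 7/12 years.
Keep in EUR, deliver into the forward: 4,600,000·1.018141666667·217.86 = JPY 1,020,336,780.10.
Swap to JPY now, deposit: 4,600,000·213.59·1.010791666667 = JPY 993,116,963.58.
The quoted forward overvalues EUR, so borrow JPY, buy EUR at spot, deposit the EUR at 3.11%, and sell the proceeds forward at 217.86.
The gap between the two covered legs is JPY 27,219,817.

JPY 27,219,817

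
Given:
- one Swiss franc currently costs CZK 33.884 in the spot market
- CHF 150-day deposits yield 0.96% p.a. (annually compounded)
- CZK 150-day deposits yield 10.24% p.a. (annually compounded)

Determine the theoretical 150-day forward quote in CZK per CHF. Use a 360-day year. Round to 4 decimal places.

T = 150/360 years.
CZK growth factor: (1 + 0.1024)^(150/360) = 1.04145698.
Growth of 1 CHF over T: (1 + 0.0096)^(150/360) = 1.00398886.
Forward (CZK per CHF) = 33.884 × 1.04145698 / 1.00398886 = 35.148526.

35.1485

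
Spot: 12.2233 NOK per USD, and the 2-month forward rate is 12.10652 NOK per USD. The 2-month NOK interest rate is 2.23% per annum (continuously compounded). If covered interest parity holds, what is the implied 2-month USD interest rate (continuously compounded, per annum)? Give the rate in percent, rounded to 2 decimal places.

7.99%

T = 2/12 years.
By CIP, F/S equals the NOK-to-USD growth ratio: 12.10652/12.2233 = 0.9904461.
NOK growth factor: e^(0.0223×2/12) = 1.0037236.
Hence g_USD = 1.0134056.
r = ln(1.0134056)/(2/12) = 0.079899 → 7.99%.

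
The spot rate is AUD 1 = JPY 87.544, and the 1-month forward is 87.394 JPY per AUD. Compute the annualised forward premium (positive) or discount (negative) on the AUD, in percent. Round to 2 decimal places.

-2.06%

T = 1/12 years.
Period premium: (87.394 − 87.544)/87.544 = -0.0017134.
Annualise by dividing by T: -0.0017134 / (1/12) = -0.020561 → -2.06%.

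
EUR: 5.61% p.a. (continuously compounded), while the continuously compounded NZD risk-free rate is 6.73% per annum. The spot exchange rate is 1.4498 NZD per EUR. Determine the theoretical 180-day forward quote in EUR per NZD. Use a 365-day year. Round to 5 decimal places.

0.68595

T = 180/365 years.
NZD growth factor: e^(0.0673×180/365) = 1.0337459.
EUR growth factor: e^(0.0561×180/365) = 1.028052.
CIP: F = S · (grow NZD)/(grow EUR) = 1.4498 × 1.0337459/1.028052 = 1.457830 NZD per EUR.
Quoted the other way: 1/1.457830 = 0.68595 EUR per NZD.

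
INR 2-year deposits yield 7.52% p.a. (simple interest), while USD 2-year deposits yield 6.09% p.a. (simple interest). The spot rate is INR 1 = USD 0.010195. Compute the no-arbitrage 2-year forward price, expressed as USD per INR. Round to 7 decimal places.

0.0099415

T = 2 years.
USD accumulates by 1 + 0.0609×2 = 1.121800.
INR accumulates by 1 + 0.0752×2 = 1.150400.
So F = 0.010195 × 1.121800 / 1.150400 = 0.009941543 (USD/INR).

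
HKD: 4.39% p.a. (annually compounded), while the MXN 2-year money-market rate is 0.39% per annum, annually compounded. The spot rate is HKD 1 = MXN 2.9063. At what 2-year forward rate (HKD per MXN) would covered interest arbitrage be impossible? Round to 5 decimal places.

0.37205

T = 2 years.
MXN growth factor: (1 + 0.0039)^2 = 1.0078152.
HKD accumulates by (1 + 0.0439)^2 = 1.0897272.
So F = 2.9063 × 1.0078152 / 1.0897272 = 2.687841 (MXN/HKD).
Quoted the other way: 1/2.687841 = 0.37205 HKD per MXN.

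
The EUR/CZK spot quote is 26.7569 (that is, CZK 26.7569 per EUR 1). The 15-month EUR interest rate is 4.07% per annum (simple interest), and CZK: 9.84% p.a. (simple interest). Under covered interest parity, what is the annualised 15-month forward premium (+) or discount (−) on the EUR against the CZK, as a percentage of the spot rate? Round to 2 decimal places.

T = 15/12 years.
No-arbitrage forward: 26.7569 × 1.123000 / 1.050875 = 28.5933139 CZK/EUR.
Annualised premium = (F − S)/S × (1/T) = (28.5933139 − 26.7569)/26.7569 ÷ (15/12) = 5.49%.

+5.49%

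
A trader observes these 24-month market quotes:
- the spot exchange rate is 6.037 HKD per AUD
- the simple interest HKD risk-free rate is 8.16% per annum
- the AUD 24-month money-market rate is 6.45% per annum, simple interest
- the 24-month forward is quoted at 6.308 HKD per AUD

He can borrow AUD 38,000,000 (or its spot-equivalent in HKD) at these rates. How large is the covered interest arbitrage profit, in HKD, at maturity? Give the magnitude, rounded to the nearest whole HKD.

HKD 3,780,757

T = 2 years.
Invest the AUD and cover forward: 38,000,000 × 1.129000 × 6.308 = HKD 270,625,816.00.
Convert at spot and invest in HKD: 38,000,000 × 6.037 × 1.163200 = HKD 266,845,059.20.
The quoted forward overvalues AUD, so borrow HKD, buy AUD at spot, deposit the AUD at 6.45%, and sell the proceeds forward at 6.308.
Arbitrage profit = |270,625,816.00 − 266,845,059.20| = HKD 3,780,757.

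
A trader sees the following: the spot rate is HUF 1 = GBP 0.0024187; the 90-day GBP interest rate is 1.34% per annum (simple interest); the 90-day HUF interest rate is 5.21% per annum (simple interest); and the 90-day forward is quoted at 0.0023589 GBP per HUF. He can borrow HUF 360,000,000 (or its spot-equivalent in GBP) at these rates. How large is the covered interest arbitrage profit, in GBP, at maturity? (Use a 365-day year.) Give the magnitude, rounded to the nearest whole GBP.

GBP 13,496

T = 90/365 years.
Keep in HUF, deliver into the forward: 360,000,000·1.01284658·0.0023589 = GBP 860,113.37.
Swap to GBP now, deposit: 360,000,000·0.0024187·1.00330411 = GBP 873,608.99.
The quoted forward undervalues HUF, so borrow HUF, convert to GBP at spot, deposit the GBP at 1.34%, and buy HUF forward at 0.0023589 to cover the loan.
Arbitrage profit = |860,113.37 − 873,608.99| = GBP 13,496.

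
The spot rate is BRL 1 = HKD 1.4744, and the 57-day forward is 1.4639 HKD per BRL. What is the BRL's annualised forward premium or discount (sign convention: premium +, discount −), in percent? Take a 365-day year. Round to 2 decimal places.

T = 57/365 years.
Period premium: (1.4639 − 1.4744)/1.4744 = -0.0071215.
Annualise by dividing by T: -0.0071215 / (57/365) = -0.045603 → -4.56%.

-4.56%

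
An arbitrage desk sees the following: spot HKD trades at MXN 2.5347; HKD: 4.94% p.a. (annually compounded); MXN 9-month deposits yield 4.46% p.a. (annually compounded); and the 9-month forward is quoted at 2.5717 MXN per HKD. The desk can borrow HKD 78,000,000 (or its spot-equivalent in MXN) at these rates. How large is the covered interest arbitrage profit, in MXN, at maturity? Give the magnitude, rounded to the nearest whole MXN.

T = 9/12 years.
Route A — deposit HKD, sell forward: 78,000,000 × 1.03682579859 × 2.5717 = MXN 207,979,582.69.
Route B — convert at spot, deposit MXN: 78,000,000 × 2.5347 × 1.03326689724 = MXN 204,283,685.15.
The quoted forward overvalues HKD, so borrow MXN, buy HKD at spot, deposit the HKD at 4.94%, and sell the proceeds forward at 2.5717.
Arbitrage profit = |207,979,582.69 − 204,283,685.15| = MXN 3,695,898.

MXN 3,695,898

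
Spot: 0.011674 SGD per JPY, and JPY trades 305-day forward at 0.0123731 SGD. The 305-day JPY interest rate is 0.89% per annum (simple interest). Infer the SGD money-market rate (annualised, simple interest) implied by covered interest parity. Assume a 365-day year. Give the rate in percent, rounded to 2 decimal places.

T = 305/365 years.
CIP gives F = S · g_SGD/g_JPY, so g_SGD/g_JPY = 0.0123731/0.011674 = 1.0598852.
The JPY side grows by 1 + 0.0089×305/365 = 1.007437.
So the SGD growth factor = 1.0677676.
(1.0677676 − 1)/T = 0.081099, i.e. 8.11%.

8.11%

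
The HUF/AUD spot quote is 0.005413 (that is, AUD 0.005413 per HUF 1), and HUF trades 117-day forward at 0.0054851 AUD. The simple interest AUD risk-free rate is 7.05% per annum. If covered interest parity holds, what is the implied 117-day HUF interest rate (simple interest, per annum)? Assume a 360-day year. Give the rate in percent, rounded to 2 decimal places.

2.91%

T = 117/360 years.
By CIP, F/S equals the AUD-to-HUF growth ratio: 0.0054851/0.005413 = 1.0133198.
AUD growth factor: 1 + 0.0705×117/360 = 1.0229125.
So the HUF growth factor = 1.0094666.
r = (1.0094666 − 1)/(117/360) = 0.029128 → 2.91%.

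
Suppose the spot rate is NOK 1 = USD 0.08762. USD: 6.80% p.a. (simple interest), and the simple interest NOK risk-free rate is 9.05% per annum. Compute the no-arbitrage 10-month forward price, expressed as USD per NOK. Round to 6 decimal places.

T = 10/12 years.
USD accumulates by 1 + 0.0680×10/12 = 1.0566667.
NOK growth factor: 1 + 0.0905×10/12 = 1.0754167.
So F = 0.08762 × 1.0566667 / 1.0754167 = 0.08609234 (USD/NOK).

0.086092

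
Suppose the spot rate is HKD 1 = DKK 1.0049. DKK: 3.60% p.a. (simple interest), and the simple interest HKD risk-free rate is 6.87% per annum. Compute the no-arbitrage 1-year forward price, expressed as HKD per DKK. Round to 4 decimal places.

T = 1 year.
Growth of 1 DKK over T: 1 + 0.0360×1 = 1.036000.
HKD growth factor: 1 + 0.0687×1 = 1.068700.
Forward (DKK per HKD) = 1.0049 × 1.036000 / 1.068700 = 0.9741521.
Quoted the other way: 1/0.9741521 = 1.0265 HKD per DKK.

1.0265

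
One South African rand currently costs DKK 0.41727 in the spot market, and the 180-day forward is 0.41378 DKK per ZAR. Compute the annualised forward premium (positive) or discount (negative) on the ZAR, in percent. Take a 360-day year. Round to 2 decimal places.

-1.67%

T = 180/360 years.
Period premium: (0.41378 − 0.41727)/0.41727 = -0.0083639.
Per annum: -0.0083639 / (180/360) = -0.016728 = -1.67%.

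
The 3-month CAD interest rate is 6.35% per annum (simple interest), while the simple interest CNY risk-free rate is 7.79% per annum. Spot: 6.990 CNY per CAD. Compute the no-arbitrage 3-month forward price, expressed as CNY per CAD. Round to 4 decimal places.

T = 3/12 years.
Growth of 1 CNY over T: 1 + 0.0779×3/12 = 1.019475.
CAD growth factor: 1 + 0.0635×3/12 = 1.015875.
So F = 6.99 × 1.019475 / 1.015875 = 7.014771 (CNY/CAD).

7.0148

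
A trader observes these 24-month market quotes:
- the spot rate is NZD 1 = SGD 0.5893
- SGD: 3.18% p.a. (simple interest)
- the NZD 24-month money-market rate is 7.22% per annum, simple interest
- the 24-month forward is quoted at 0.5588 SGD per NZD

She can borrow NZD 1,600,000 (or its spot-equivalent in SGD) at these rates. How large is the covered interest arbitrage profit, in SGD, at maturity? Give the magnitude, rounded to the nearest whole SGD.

SGD 20,338

T = 2 years.
Route A — deposit NZD, sell forward: 1,600,000 × 1.144400 × 0.5588 = SGD 1,023,185.15.
Route B — convert at spot, deposit SGD: 1,600,000 × 0.5893 × 1.063600 = SGD 1,002,847.17.
The quoted forward overvalues NZD, so borrow SGD, buy NZD at spot, deposit the NZD at 7.22%, and sell the proceeds forward at 0.5588.
Arbitrage profit = |1,023,185.15 − 1,002,847.17| = SGD 20,338.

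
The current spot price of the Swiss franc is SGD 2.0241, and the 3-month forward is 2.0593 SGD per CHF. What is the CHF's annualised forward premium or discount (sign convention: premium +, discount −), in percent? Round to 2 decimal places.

T = 3/12 years.
Period premium: (2.0593 − 2.0241)/2.0241 = 0.0173904.
Per annum: 0.0173904 / (3/12) = 0.069562 = 6.96%.

+6.96%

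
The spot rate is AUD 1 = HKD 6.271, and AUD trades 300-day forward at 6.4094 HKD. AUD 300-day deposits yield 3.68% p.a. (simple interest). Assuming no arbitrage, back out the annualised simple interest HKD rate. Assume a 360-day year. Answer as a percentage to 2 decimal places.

T = 300/360 years.
By CIP, F/S equals the HKD-to-AUD growth ratio: 6.4094/6.271 = 1.0220698.
The AUD side grows by 1 + 0.0368×300/360 = 1.0306667.
That pins the HKD growth at 1.0534133.
r = (1.0534133 − 1)/(300/360) = 0.064096 → 6.41%.

6.41%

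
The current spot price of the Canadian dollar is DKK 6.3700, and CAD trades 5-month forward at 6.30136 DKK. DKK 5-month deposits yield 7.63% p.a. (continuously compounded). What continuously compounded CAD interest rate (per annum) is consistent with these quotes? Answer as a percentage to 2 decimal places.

10.23%

T = 5/12 years.
By CIP, F/S equals the DKK-to-CAD growth ratio: 6.30136/6.37 = 0.9892245.
DKK growth factor: e^(0.0763×5/12) = 1.0323024.
So the CAD growth factor = 1.0435471.
r = ln(1.0435471)/(5/12) = 0.102301 → 10.23%.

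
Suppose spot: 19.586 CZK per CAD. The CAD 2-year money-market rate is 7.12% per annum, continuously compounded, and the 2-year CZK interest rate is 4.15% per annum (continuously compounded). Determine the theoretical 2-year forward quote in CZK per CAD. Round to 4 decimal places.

T = 2 years.
Growth of 1 CZK over T: e^(0.0415×2) = 1.08654181.
CAD accumulates by e^(0.0712×2) = 1.15303777.
So F = 19.586 × 1.08654181 / 1.15303777 = 18.456471 (CZK/CAD).

18.4565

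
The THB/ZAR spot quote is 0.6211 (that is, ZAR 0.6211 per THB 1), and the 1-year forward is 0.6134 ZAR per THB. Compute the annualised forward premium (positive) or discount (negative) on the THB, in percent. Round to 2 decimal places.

-1.24%

T = 1 year.
Period premium: (0.6134 − 0.6211)/0.6211 = -0.0123974.
Per annum: -0.0123974 / 1 = -0.012397 = -1.24%.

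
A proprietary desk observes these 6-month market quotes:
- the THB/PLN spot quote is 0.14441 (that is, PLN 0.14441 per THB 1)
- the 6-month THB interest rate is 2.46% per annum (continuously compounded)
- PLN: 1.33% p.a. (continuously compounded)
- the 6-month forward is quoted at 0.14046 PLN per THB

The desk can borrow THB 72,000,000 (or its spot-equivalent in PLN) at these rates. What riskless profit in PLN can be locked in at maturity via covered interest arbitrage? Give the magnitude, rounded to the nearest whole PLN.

PLN 228,614

T = 6/12 years.
Route A — deposit THB, sell forward: 72,000,000 × 1.0123759561 × 0.14046 = PLN 10,238,279.53.
Route B — convert at spot, deposit PLN: 72,000,000 × 0.14441 × 1.0066721603 = PLN 10,466,893.92.
The quoted forward undervalues THB, so borrow THB, convert to PLN at spot, deposit the PLN at 1.33%, and buy THB forward at 0.14046 to cover the loan.
Arbitrage profit = |10,238,279.53 − 10,466,893.92| = PLN 228,614.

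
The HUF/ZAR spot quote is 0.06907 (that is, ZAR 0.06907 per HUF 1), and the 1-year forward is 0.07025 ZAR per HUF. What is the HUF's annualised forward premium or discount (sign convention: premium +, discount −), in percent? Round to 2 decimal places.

+1.71%

T = 1 year.
HUF trades forward at +1.70841% vs spot over the period.
×(1/T) gives 1.71% p.a.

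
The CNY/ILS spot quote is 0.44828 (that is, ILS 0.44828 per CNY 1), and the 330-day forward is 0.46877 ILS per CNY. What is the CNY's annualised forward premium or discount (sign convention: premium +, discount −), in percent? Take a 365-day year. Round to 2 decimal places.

T = 330/365 years.
CNY trades forward at +4.57080% vs spot over the period.
Per annum: 0.0457080 / (330/365) = 0.050556 = 5.06%.

+5.06%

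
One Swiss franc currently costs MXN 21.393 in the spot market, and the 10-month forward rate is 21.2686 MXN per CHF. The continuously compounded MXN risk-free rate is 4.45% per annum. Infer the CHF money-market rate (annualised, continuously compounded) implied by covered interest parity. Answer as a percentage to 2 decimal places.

T = 10/12 years.
CIP gives F = S · g_MXN/g_CHF, so g_MXN/g_CHF = 21.2686/21.393 = 0.9941850.
The MXN side grows by e^(0.0445×10/12) = 1.0377795.
So the CHF growth factor = 1.0438495.
r = ln(1.0438495)/(10/12) = 0.051498 → 5.15%.

5.15%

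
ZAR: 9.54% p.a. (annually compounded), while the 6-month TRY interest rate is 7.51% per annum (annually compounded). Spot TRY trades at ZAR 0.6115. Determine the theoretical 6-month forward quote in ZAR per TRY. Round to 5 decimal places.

0.61725

T = 6/12 years.
Growth of 1 ZAR over T: (1 + 0.0954)^(6/12) = 1.0466136.
TRY accumulates by (1 + 0.0751)^(6/12) = 1.0368703.
CIP: F = S · (grow ZAR)/(grow TRY) = 0.6115 × 1.0466136/1.0368703 = 0.6172462 ZAR per TRY.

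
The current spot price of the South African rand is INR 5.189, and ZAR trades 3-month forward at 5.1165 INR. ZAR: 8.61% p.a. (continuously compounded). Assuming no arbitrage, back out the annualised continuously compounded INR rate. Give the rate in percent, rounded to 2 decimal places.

T = 3/12 years.
CIP gives F = S · g_INR/g_ZAR, so g_INR/g_ZAR = 5.1165/5.189 = 0.9860281.
The ZAR side grows by e^(0.0861×3/12) = 1.0217583.
So the INR growth factor = 1.0074824.
r = ln(1.0074824)/(3/12) = 0.029818 → 2.98%.

2.98%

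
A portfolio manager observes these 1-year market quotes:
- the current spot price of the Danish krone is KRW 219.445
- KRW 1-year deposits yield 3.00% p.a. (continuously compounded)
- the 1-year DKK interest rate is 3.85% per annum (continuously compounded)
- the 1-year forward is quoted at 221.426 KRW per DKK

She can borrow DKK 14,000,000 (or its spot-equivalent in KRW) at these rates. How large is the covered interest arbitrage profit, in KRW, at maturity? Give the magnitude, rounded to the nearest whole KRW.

KRW 55,846,512

T = 1 year.
Keep in DKK, deliver into the forward: 14,000,000·1.039250728358·221.426 = KRW 3,221,639,844.88.
Swap to KRW now, deposit: 14,000,000·219.445·1.030454533954 = KRW 3,165,793,332.85.
The quoted forward overvalues DKK, so borrow KRW, buy DKK at spot, deposit the DKK at 3.85%, and sell the proceeds forward at 221.426.
The gap between the two covered legs is KRW 55,846,512.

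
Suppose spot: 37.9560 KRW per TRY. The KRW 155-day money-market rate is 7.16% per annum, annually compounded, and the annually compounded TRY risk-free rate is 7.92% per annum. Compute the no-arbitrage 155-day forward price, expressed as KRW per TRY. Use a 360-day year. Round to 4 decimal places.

T = 155/360 years.
KRW accumulates by (1 + 0.0716)^(155/360) = 1.03022183.
Growth of 1 TRY over T: (1 + 0.0792)^(155/360) = 1.03336137.
CIP: F = S · (grow KRW)/(grow TRY) = 37.956 × 1.03022183/1.03336137 = 37.840683 KRW per TRY.

37.8407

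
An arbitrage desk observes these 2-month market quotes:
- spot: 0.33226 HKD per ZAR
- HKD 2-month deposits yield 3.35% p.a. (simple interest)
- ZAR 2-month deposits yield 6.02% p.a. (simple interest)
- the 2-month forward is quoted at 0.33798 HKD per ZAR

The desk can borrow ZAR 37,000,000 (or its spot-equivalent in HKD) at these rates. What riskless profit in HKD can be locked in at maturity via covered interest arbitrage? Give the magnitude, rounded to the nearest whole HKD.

T = 2/12 years.
Route A — deposit ZAR, sell forward: 37,000,000 × 1.0100333333 × 0.33798 = HKD 12,630,729.44.
Route B — convert at spot, deposit HKD: 37,000,000 × 0.33226 × 1.0055833333 = HKD 12,362,259.38.
The quoted forward overvalues ZAR, so borrow HKD, buy ZAR at spot, deposit the ZAR at 6.02%, and sell the proceeds forward at 0.33798.
The gap between the two covered legs is HKD 268,470.

HKD 268,470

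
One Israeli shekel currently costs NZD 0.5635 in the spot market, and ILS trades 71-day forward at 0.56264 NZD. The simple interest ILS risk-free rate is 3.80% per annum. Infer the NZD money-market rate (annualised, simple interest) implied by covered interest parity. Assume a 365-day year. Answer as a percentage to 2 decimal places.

3.01%

T = 71/365 years.
By CIP, F/S equals the NZD-to-ILS growth ratio: 0.56264/0.5635 = 0.9984738.
ILS growth factor: 1 + 0.0380×71/365 = 1.0073918.
Hence g_NZD = 1.0058543.
r = (1.0058543 − 1)/(71/365) = 0.030096 → 3.01%.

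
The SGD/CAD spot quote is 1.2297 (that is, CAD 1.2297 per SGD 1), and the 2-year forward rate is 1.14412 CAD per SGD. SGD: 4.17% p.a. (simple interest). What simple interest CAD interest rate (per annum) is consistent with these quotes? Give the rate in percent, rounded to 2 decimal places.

0.40%

T = 2 years.
F/S = 1.14412/1.2297 = 0.9304058 = (growth of CAD) / (growth of SGD).
SGD growth factor: 1 + 0.0417×2 = 1.083400.
Hence g_CAD = 1.0080016.
(1.0080016 − 1)/T = 0.004001, i.e. 0.40%.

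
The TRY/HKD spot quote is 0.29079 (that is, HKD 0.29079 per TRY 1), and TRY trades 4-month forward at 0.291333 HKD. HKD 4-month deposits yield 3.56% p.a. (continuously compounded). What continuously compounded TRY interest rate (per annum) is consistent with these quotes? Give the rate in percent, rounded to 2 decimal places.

3.00%

T = 4/12 years.
By CIP, F/S equals the HKD-to-TRY growth ratio: 0.291333/0.29079 = 1.0018673.
The HKD side grows by e^(0.0356×4/12) = 1.0119374.
So the TRY growth factor = 1.0100513.
r = ln(1.0100513)/(4/12) = 0.030003 → 3.00%.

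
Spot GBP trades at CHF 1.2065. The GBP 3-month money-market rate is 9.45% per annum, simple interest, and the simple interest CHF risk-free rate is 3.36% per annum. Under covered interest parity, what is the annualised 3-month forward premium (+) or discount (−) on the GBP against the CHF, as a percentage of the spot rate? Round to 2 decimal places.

T = 3/12 years.
F = S · g_CHF/g_GBP = 1.2065 × 1.008400/1.023625 = 1.1885550.
(F − S)/S ÷ T = (1.1885550 − 1.2065)/1.2065/(3/12) = -0.059494 → -5.95%.

-5.95%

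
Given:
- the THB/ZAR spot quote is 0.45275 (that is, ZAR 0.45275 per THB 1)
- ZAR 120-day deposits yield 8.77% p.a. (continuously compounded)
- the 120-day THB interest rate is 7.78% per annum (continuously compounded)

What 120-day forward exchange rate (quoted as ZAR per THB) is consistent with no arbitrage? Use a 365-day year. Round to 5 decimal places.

0.45423

T = 120/365 years.
ZAR growth factor: e^(0.0877×120/365) = 1.0292526.
Growth of 1 THB over T: e^(0.0778×120/365) = 1.025908.
CIP: F = S · (grow ZAR)/(grow THB) = 0.45275 × 1.0292526/1.025908 = 0.4542260 ZAR per THB.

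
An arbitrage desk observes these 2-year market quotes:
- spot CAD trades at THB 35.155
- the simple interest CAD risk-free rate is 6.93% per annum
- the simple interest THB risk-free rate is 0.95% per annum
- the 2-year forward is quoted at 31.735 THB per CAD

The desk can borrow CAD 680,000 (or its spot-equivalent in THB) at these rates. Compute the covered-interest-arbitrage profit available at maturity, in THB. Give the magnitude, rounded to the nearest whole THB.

THB 211,158

T = 2 years.
Invest the CAD and cover forward: 680,000 × 1.138600 × 31.735 = THB 24,570,760.28.
Convert at spot and invest in THB: 680,000 × 35.155 × 1.019000 = THB 24,359,602.60.
The quoted forward overvalues CAD, so borrow THB, buy CAD at spot, deposit the CAD at 6.93%, and sell the proceeds forward at 31.735.
Arbitrage profit = |24,570,760.28 − 24,359,602.60| = THB 211,158.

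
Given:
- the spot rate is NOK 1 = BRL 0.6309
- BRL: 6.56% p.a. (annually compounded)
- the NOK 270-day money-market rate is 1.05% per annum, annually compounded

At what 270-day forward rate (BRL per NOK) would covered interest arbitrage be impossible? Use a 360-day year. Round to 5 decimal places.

0.65653

T = 270/360 years.
BRL growth factor: (1 + 0.0656)^(270/360) = 1.0488072.
NOK accumulates by (1 + 0.0105)^(270/360) = 1.0078647.
Forward (BRL per NOK) = 0.6309 × 1.0488072 / 1.0078647 = 0.6565291.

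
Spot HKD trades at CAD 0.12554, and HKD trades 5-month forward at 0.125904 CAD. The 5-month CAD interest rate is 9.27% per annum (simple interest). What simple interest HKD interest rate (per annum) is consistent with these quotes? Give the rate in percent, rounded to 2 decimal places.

T = 5/12 years.
F/S = 0.125904/0.12554 = 1.0028995 = (growth of CAD) / (growth of HKD).
The CAD side grows by 1 + 0.0927×5/12 = 1.038625.
So the HKD growth factor = 1.0356222.
(1.0356222 − 1)/T = 0.085493, i.e. 8.55%.

8.55%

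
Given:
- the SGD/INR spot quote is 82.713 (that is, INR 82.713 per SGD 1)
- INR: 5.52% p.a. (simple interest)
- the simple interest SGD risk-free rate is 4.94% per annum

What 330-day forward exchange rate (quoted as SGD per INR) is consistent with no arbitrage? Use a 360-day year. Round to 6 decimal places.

0.012029

T = 330/360 years.
INR accumulates by 1 + 0.0552×330/360 = 1.050600.
Growth of 1 SGD over T: 1 + 0.0494×330/360 = 1.0452833.
Forward (INR per SGD) = 82.713 × 1.050600 / 1.0452833 = 83.13371.
Invert for SGD per INR: 1 / 83.13371 = 0.012029.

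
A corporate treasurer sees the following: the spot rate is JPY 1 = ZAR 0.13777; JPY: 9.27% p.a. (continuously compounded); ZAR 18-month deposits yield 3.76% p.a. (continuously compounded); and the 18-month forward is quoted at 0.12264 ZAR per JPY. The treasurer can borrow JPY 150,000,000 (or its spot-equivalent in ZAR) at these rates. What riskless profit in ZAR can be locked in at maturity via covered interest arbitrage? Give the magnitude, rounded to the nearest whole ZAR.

ZAR 724,185

T = 18/12 years.
Invest the JPY and cover forward: 150,000,000 × 1.1491815576 × 0.12264 = ZAR 21,140,343.93.
Convert at spot and invest in ZAR: 150,000,000 × 0.13777 × 1.0580208074 = ZAR 21,864,529.00.
The quoted forward undervalues JPY, so borrow JPY, convert to ZAR at spot, deposit the ZAR at 3.76%, and buy JPY forward at 0.12264 to cover the loan.
Arbitrage profit = |21,140,343.93 − 21,864,529.00| = ZAR 724,185.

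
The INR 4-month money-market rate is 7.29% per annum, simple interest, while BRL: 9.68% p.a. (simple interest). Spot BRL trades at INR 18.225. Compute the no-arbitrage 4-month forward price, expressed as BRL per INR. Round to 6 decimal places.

0.055296

T = 4/12 years.
INR accumulates by 1 + 0.0729×4/12 = 1.024300.
Growth of 1 BRL over T: 1 + 0.0968×4/12 = 1.0322667.
Forward (INR per BRL) = 18.225 × 1.024300 / 1.0322667 = 18.08435.
Quoted the other way: 1/18.08435 = 0.055296 BRL per INR.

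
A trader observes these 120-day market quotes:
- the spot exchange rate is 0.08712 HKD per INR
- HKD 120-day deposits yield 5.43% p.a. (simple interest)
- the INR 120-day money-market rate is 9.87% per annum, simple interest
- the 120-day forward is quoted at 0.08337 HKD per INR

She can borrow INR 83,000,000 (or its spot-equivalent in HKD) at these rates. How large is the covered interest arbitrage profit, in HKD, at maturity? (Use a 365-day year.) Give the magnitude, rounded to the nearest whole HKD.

T = 120/365 years.
Route A — deposit INR, sell forward: 83,000,000 × 1.032449315 × 0.08337 = HKD 7,144,249.85.
Route B — convert at spot, deposit HKD: 83,000,000 × 0.08712 × 1.017852055 = HKD 7,360,047.50.
The quoted forward undervalues INR, so borrow INR, convert to HKD at spot, deposit the HKD at 5.43%, and buy INR forward at 0.08337 to cover the loan.
Arbitrage profit = |7,144,249.85 − 7,360,047.50| = HKD 215,798.

HKD 215,798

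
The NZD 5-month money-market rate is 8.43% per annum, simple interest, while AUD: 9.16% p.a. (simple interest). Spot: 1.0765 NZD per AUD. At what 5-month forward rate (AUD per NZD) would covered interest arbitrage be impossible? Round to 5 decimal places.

0.93167

T = 5/12 years.
Growth of 1 NZD over T: 1 + 0.0843×5/12 = 1.035125.
Growth of 1 AUD over T: 1 + 0.0916×5/12 = 1.0381667.
CIP: F = S · (grow NZD)/(grow AUD) = 1.0765 × 1.035125/1.0381667 = 1.073346 NZD per AUD.
Invert for AUD per NZD: 1 / 1.073346 = 0.93167.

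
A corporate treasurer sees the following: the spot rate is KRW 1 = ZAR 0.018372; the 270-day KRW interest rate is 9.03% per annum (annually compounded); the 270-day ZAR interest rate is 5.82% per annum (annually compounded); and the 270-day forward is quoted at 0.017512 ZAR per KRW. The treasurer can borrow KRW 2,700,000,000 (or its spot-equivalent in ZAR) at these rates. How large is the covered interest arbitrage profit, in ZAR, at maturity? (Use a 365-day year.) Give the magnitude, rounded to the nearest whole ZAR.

T = 270/365 years.
Keep in KRW, deliver into the forward: 2,700,000,000·1.0660406425·0.017512 = ZAR 50,404,960.07.
Swap to ZAR now, deposit: 2,700,000,000·0.018372·1.0427336994 = ZAR 51,724,179.52.
The quoted forward undervalues KRW, so borrow KRW, convert to ZAR at spot, deposit the ZAR at 5.82%, and buy KRW forward at 0.017512 to cover the loan.
Arbitrage profit = |50,404,960.07 − 51,724,179.52| = ZAR 1,319,219.

ZAR 1,319,219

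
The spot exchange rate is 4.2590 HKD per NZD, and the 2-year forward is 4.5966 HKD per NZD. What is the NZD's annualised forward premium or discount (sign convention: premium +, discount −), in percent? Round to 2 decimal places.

+3.96%

T = 2 years.
(F − S)/S = (4.5966 − 4.259)/4.259 = 0.0792674.
×(1/T) gives 3.96% p.a.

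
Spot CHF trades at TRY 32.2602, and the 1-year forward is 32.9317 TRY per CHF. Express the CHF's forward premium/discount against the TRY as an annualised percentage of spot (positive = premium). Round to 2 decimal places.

T = 1 year.
(F − S)/S = (32.9317 − 32.2602)/32.2602 = 0.0208151.
Per annum: 0.0208151 / 1 = 0.020815 = 2.08%.

+2.08%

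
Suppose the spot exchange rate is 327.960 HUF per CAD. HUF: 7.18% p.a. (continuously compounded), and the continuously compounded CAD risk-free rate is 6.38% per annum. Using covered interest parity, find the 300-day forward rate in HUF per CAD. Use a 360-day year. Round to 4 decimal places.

T = 300/360 years.
HUF growth factor: e^(0.0718×300/360) = 1.061659589.
CAD growth factor: e^(0.0638×300/360) = 1.054605398.
CIP: F = S · (grow HUF)/(grow CAD) = 327.96 × 1.061659589/1.054605398 = 330.153704 HUF per CAD.

330.1537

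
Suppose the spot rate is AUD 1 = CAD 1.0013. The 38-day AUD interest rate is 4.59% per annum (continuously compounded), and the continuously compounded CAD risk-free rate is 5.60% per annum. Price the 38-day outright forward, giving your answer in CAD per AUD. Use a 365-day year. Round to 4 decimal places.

T = 38/365 years.
CAD accumulates by e^(0.0560×38/365) = 1.0058472.
Growth of 1 AUD over T: e^(0.0459×38/365) = 1.0047901.
Forward (CAD per AUD) = 1.0013 × 1.0058472 / 1.0047901 = 1.002353.

1.0024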